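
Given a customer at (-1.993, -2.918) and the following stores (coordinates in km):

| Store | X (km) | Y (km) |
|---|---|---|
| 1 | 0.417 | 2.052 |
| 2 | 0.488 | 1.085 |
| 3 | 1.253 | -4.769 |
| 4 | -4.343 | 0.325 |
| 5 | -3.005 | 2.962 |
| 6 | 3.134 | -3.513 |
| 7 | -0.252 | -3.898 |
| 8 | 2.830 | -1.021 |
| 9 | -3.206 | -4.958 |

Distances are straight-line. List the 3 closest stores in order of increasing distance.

Distances from (-1.993, -2.918):
1: 5.523 km
2: 4.709 km
3: 3.737 km
4: 4.005 km
5: 5.966 km
6: 5.161 km
7: 1.998 km
8: 5.183 km
9: 2.373 km
Sorted: 7 (1.998 km) < 9 (2.373 km) < 3 (3.737 km) < 4 (4.005 km) < 2 (4.709 km) < …

7, 9, 3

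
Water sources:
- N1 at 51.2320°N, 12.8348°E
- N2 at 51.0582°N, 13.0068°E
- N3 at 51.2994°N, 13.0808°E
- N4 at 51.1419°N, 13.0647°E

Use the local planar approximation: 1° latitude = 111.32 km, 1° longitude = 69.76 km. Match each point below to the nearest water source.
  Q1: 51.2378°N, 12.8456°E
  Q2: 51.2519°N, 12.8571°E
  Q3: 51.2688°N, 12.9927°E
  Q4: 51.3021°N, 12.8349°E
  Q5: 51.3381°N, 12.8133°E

Q1→N1; Q2→N1; Q3→N3; Q4→N1; Q5→N1

Q1 at 51.2378°N, 12.8456°E:
  N1: √((-0.0058·111.32)² + (-0.0108·69.76)²) = √(0.416872 + 0.567624) = 0.9922 km
  N2: √((-0.1796·111.32)² + (0.1612·69.76)²) = √(399.722928 + 126.457042) = 22.9386 km
  N3: √((0.0616·111.32)² + (0.2352·69.76)²) = √(47.022728 + 269.207763) = 17.7829 km
  N4: √((-0.0959·111.32)² + (0.2191·69.76)²) = √(113.968179 + 233.613372) = 18.6435 km
  → nearest: N1 (0.9922 km)
Q2 at 51.2519°N, 12.8571°E:
  N1: √((-0.0199·111.32)² + (-0.0223·69.76)²) = √(4.907412 + 2.420041) = 2.7069 km
  N2: √((-0.1937·111.32)² + (0.1497·69.76)²) = √(464.949341 + 109.057753) = 23.9584 km
  N3: √((0.0475·111.32)² + (0.2237·69.76)²) = √(27.959771 + 243.525763) = 16.4768 km
  N4: √((-0.1100·111.32)² + (0.2076·69.76)²) = √(149.944923 + 209.733422) = 18.9652 km
  → nearest: N1 (2.7069 km)
Q3 at 51.2688°N, 12.9927°E:
  N1: √((-0.0368·111.32)² + (-0.1579·69.76)²) = √(16.781935 + 121.332516) = 11.7522 km
  N2: √((-0.2106·111.32)² + (0.0141·69.76)²) = √(549.620761 + 0.967500) = 23.4646 km
  N3: √((0.0306·111.32)² + (0.0881·69.76)²) = √(11.603506 + 37.771546) = 7.0267 km
  N4: √((-0.1269·111.32)² + (0.0720·69.76)²) = √(199.558228 + 25.227716) = 14.9929 km
  → nearest: N3 (7.0267 km)
Q4 at 51.3021°N, 12.8349°E:
  N1: √((-0.0701·111.32)² + (-0.0001·69.76)²) = √(60.895112 + 0.000049) = 7.8035 km
  N2: √((-0.2439·111.32)² + (0.1719·69.76)²) = √(737.173977 + 143.801924) = 29.6812 km
  N3: √((-0.0027·111.32)² + (0.2459·69.76)²) = √(0.090339 + 294.259167) = 17.1566 km
  N4: √((-0.1602·111.32)² + (0.2298·69.76)²) = √(318.032438 + 256.988088) = 23.9796 km
  → nearest: N1 (7.8035 km)
Q5 at 51.3381°N, 12.8133°E:
  N1: √((-0.1061·111.32)² + (0.0215·69.76)²) = √(139.500949 + 2.249520) = 11.9059 km
  N2: √((-0.2799·111.32)² + (0.1935·69.76)²) = √(970.850128 + 182.211122) = 33.9568 km
  N3: √((-0.0387·111.32)² + (0.2675·69.76)²) = √(18.559588 + 348.225457) = 19.1516 km
  N4: √((-0.1962·111.32)² + (0.2514·69.76)²) = √(477.028582 + 307.569659) = 28.0107 km
  → nearest: N1 (11.9059 km)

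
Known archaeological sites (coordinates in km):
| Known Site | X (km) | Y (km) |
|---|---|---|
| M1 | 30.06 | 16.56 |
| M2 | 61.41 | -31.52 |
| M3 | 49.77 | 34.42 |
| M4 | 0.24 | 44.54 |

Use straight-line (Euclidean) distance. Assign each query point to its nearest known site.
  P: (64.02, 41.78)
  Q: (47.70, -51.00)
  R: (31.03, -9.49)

P at (64.02, 41.78):
  M1: 42.30 km
  M2: 73.35 km
  M3: 16.04 km
  M4: 63.84 km
  → nearest: M3 (16.04 km)
Q at (47.70, -51.00):
  M1: 69.82 km
  M2: 23.82 km
  M3: 85.45 km
  M4: 106.68 km
  → nearest: M2 (23.82 km)
R at (31.03, -9.49):
  M1: 26.07 km
  M2: 37.53 km
  M3: 47.74 km
  M4: 62.19 km
  → nearest: M1 (26.07 km)

P→M3; Q→M2; R→M1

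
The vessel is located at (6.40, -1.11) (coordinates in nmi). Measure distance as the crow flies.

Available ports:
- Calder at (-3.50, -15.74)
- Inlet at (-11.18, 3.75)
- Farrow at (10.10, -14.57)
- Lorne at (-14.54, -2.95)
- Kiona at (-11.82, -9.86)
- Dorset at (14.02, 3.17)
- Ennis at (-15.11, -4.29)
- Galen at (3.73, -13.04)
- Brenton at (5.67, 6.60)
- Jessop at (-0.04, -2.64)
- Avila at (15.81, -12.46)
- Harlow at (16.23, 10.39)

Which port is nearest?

Jessop

Distances from (6.40, -1.11):
Calder: √((-9.90)² + (-14.63)²) = √(98.0100 + 214.0369) = 17.66 nmi
Inlet: √((-17.58)² + (4.86)²) = √(309.0564 + 23.6196) = 18.24 nmi
Farrow: √((3.70)² + (-13.46)²) = √(13.6900 + 181.1716) = 13.96 nmi
Lorne: √((-20.94)² + (-1.84)²) = √(438.4836 + 3.3856) = 21.02 nmi
Kiona: √((-18.22)² + (-8.75)²) = √(331.9684 + 76.5625) = 20.21 nmi
Dorset: √((7.62)² + (4.28)²) = √(58.0644 + 18.3184) = 8.74 nmi
Ennis: √((-21.51)² + (-3.18)²) = √(462.6801 + 10.1124) = 21.74 nmi
Galen: √((-2.67)² + (-11.93)²) = √(7.1289 + 142.3249) = 12.23 nmi
Brenton: √((-0.73)² + (7.71)²) = √(0.5329 + 59.4441) = 7.74 nmi
Jessop: √((-6.44)² + (-1.53)²) = √(41.4736 + 2.3409) = 6.62 nmi
Avila: √((9.41)² + (-11.35)²) = √(88.5481 + 128.8225) = 14.74 nmi
Harlow: √((9.83)² + (11.50)²) = √(96.6289 + 132.2500) = 15.13 nmi
Minimum: Jessop at 6.62 nmi.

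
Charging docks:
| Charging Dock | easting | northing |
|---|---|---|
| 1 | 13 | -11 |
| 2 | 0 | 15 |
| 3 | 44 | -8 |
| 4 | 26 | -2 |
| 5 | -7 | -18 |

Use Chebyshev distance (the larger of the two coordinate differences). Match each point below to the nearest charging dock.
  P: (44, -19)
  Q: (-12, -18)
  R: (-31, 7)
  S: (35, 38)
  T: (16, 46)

P at (44, -19):
  1: max(|-31|, |8|) = 31
  2: max(|-44|, |34|) = 44
  3: max(|0|, |11|) = 11
  4: max(|-18|, |17|) = 18
  5: max(|-51|, |1|) = 51
  → nearest: 3 (11)
Q at (-12, -18):
  1: max(|25|, |7|) = 25
  2: max(|12|, |33|) = 33
  3: max(|56|, |10|) = 56
  4: max(|38|, |16|) = 38
  5: max(|5|, |0|) = 5
  → nearest: 5 (5)
R at (-31, 7):
  1: max(|44|, |-18|) = 44
  2: max(|31|, |8|) = 31
  3: max(|75|, |-15|) = 75
  4: max(|57|, |-9|) = 57
  5: max(|24|, |-25|) = 25
  → nearest: 5 (25)
S at (35, 38):
  1: max(|-22|, |-49|) = 49
  2: max(|-35|, |-23|) = 35
  3: max(|9|, |-46|) = 46
  4: max(|-9|, |-40|) = 40
  5: max(|-42|, |-56|) = 56
  → nearest: 2 (35)
T at (16, 46):
  1: max(|-3|, |-57|) = 57
  2: max(|-16|, |-31|) = 31
  3: max(|28|, |-54|) = 54
  4: max(|10|, |-48|) = 48
  5: max(|-23|, |-64|) = 64
  → nearest: 2 (31)

P→3; Q→5; R→5; S→2; T→2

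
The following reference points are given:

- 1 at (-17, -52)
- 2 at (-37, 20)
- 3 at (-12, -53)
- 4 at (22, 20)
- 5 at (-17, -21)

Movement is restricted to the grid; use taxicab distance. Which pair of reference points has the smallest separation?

Pairwise distances:
1–2: 92
1–3: 6
1–4: 111
1–5: 31
2–3: 98
2–4: 59
2–5: 61
3–4: 107
3–5: 37
4–5: 80
Closest pair: 1–3 at 6.

1 and 3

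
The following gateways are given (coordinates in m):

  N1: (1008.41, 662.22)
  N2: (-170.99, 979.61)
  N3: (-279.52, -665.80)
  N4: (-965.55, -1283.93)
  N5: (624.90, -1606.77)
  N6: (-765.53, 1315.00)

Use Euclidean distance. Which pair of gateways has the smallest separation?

Pairwise distances:
N2–N6: √((-594.54)² + (335.39)²) = √(353477.8116 + 112486.4521) = 682.62 m
N3–N4: √((-686.03)² + (-618.13)²) = √(470637.1609 + 382084.6969) = 923.43 m
N1–N2: √((-1179.40)² + (317.39)²) = √(1390984.3600 + 100736.4121) = 1221.36 m
N3–N5: √((904.42)² + (-940.97)²) = √(817975.5364 + 885424.5409) = 1305.14 m
N4–N5: √((1590.45)² + (-322.84)²) = √(2529531.2025 + 104225.6656) = 1622.89 m
N2–N3: √((-108.53)² + (-1645.41)²) = √(11778.7609 + 2707374.0681) = 1648.99 m
N1–N3: √((-1287.93)² + (-1328.02)²) = √(1658763.6849 + 1763637.1204) = 1849.97 m
N1–N6: √((-1773.94)² + (652.78)²) = √(3146863.1236 + 426121.7284) = 1890.23 m
N3–N6: √((-486.01)² + (1980.80)²) = √(236205.7201 + 3923568.6400) = 2039.55 m
N1–N5: √((-383.51)² + (-2268.99)²) = √(147079.9201 + 5148315.6201) = 2301.17 m
N2–N4: √((-794.56)² + (-2263.54)²) = √(631325.5936 + 5123613.3316) = 2398.95 m
N4–N6: √((200.02)² + (2598.93)²) = √(40008.0004 + 6754437.1449) = 2606.62 m
N2–N5: √((795.89)² + (-2586.38)²) = √(633440.8921 + 6689361.5044) = 2706.07 m
N1–N4: √((-1973.96)² + (-1946.15)²) = √(3896518.0816 + 3787499.8225) = 2772.01 m
N5–N6: √((-1390.43)² + (2921.77)²) = √(1933295.5849 + 8536739.9329) = 3235.74 m
Closest pair: N2–N6 at 682.62 m.

N2 and N6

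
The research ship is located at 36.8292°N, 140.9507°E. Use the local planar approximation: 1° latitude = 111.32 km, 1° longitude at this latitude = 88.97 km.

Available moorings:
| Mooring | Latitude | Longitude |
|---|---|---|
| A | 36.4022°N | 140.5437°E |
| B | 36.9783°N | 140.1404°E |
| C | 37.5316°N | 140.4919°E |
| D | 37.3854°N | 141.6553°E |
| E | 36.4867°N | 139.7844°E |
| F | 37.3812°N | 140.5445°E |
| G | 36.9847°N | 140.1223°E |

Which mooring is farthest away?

Distances from 36.8292°N, 140.9507°E:
A: 59.7551 km
B: 73.9784 km
C: 88.2048 km
D: 88.1103 km
E: 110.5486 km
F: 71.2882 km
G: 75.7083 km
Maximum: E at 110.5486 km.

E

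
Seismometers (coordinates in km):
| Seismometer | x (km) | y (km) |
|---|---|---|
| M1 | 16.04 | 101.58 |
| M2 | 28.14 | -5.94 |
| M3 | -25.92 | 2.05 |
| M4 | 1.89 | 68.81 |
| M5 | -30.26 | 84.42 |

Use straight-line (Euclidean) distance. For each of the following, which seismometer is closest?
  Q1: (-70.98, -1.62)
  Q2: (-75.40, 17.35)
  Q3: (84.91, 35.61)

Q1 at (-70.98, -1.62):
  M1: √((87.02)² + (103.20)²) = √(7572.4804 + 10650.2400) = 134.99 km
  M2: √((99.12)² + (-4.32)²) = √(9824.7744 + 18.6624) = 99.21 km
  M3: √((45.06)² + (3.67)²) = √(2030.4036 + 13.4689) = 45.21 km
  M4: √((72.87)² + (70.43)²) = √(5310.0369 + 4960.3849) = 101.34 km
  M5: √((40.72)² + (86.04)²) = √(1658.1184 + 7402.8816) = 95.19 km
  → nearest: M3 (45.21 km)
Q2 at (-75.40, 17.35):
  M1: √((91.44)² + (84.23)²) = √(8361.2736 + 7094.6929) = 124.32 km
  M2: √((103.54)² + (-23.29)²) = √(10720.5316 + 542.4241) = 106.13 km
  M3: √((49.48)² + (-15.30)²) = √(2448.2704 + 234.0900) = 51.79 km
  M4: √((77.29)² + (51.46)²) = √(5973.7441 + 2648.1316) = 92.85 km
  M5: √((45.14)² + (67.07)²) = √(2037.6196 + 4498.3849) = 80.85 km
  → nearest: M3 (51.79 km)
Q3 at (84.91, 35.61):
  M1: √((-68.87)² + (65.97)²) = √(4743.0769 + 4352.0409) = 95.37 km
  M2: √((-56.77)² + (-41.55)²) = √(3222.8329 + 1726.4025) = 70.35 km
  M3: √((-110.83)² + (-33.56)²) = √(12283.2889 + 1126.2736) = 115.80 km
  M4: √((-83.02)² + (33.20)²) = √(6892.3204 + 1102.2400) = 89.41 km
  M5: √((-115.17)² + (48.81)²) = √(13264.1289 + 2382.4161) = 125.09 km
  → nearest: M2 (70.35 km)

Q1→M3; Q2→M3; Q3→M2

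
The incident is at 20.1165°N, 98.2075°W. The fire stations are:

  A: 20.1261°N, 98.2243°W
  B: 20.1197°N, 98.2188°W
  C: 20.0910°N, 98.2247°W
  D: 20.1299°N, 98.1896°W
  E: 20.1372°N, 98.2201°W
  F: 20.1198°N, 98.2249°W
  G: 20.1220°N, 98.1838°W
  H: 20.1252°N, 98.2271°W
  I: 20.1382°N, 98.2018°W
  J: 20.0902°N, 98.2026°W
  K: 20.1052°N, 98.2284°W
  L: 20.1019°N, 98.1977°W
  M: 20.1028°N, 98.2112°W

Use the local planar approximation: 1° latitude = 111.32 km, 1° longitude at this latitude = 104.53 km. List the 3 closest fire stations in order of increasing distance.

Distances from 20.1165°N, 98.2075°W:
A: 2.0557 km
B: 1.2337 km
C: 3.3601 km
D: 2.3929 km
E: 2.6542 km
F: 1.8555 km
G: 2.5519 km
H: 2.2662 km
I: 2.4880 km
J: 2.9722 km
K: 2.5209 km
L: 1.9212 km
M: 1.5734 km
Sorted: B (1.2337 km) < M (1.5734 km) < F (1.8555 km) < L (1.9212 km) < A (2.0557 km) < …

B, M, F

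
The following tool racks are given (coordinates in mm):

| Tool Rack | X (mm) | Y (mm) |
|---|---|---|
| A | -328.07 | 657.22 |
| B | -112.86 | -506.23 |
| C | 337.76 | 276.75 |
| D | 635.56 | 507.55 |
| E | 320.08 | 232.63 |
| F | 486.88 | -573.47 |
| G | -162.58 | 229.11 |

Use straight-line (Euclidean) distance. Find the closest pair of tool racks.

C and E

Pairwise distances:
A–B: 1183.19 mm
A–C: 766.87 mm
A–D: 975.18 mm
A–E: 774.84 mm
A–F: 1476.06 mm
A–G: 458.98 mm
B–C: 903.39 mm
B–D: 1260.11 mm
B–E: 856.36 mm
B–F: 603.50 mm
B–G: 737.02 mm
C–D: 376.77 mm
C–E: 47.53 mm
C–F: 863.20 mm
C–G: 502.60 mm
D–E: 418.46 mm
D–F: 1091.20 mm
D–G: 845.31 mm
E–F: 823.18 mm
E–G: 482.67 mm
F–G: 1032.44 mm
Closest pair: C–E at 47.53 mm.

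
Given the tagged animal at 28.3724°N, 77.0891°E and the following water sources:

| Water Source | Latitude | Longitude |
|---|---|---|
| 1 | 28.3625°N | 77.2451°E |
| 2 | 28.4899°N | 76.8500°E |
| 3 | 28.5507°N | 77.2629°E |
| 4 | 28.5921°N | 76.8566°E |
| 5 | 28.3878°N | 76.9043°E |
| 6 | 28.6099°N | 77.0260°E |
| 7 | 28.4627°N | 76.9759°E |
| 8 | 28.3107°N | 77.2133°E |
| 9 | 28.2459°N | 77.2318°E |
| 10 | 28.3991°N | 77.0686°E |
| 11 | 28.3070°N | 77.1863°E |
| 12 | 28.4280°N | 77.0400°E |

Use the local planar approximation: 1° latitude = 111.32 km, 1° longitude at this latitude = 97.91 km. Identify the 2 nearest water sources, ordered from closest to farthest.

10, 12

Distances from 28.3724°N, 77.0891°E:
1: √((-0.0099·111.32)² + (0.1560·97.91)²) = √(1.214554 + 233.293854) = 15.3137 km
2: √((0.1175·111.32)² + (-0.2391·97.91)²) = √(171.089016 + 548.041256) = 26.8166 km
3: √((0.1783·111.32)² + (0.1738·97.91)²) = √(393.957236 + 289.570053) = 26.1444 km
4: √((0.2197·111.32)² + (-0.2325·97.91)²) = √(598.145045 + 518.203111) = 33.4118 km
5: √((0.0154·111.32)² + (-0.1848·97.91)²) = √(2.938920 + 327.384440) = 18.1748 km
6: √((0.2375·111.32)² + (-0.0631·97.91)²) = √(698.994282 + 38.169179) = 27.1508 km
7: √((0.0903·111.32)² + (-0.1132·97.91)²) = √(101.046644 + 122.842022) = 14.9629 km
8: √((-0.0617·111.32)² + (0.1242·97.91)²) = √(47.175523 + 147.875863) = 13.9661 km
9: √((-0.1265·111.32)² + (0.1427·97.91)²) = √(198.302161 + 195.209994) = 19.8371 km
10: √((0.0267·111.32)² + (-0.0205·97.91)²) = √(8.834234 + 4.028671) = 3.5865 km
11: √((-0.0654·111.32)² + (0.0972·97.91)²) = √(53.003176 + 90.570472) = 11.9822 km
12: √((0.0556·111.32)² + (-0.0491·97.91)²) = √(38.308573 + 23.110912) = 7.8371 km
Sorted: 10 (3.5865 km) < 12 (7.8371 km) < 11 (11.9822 km) < 8 (13.9661 km) < …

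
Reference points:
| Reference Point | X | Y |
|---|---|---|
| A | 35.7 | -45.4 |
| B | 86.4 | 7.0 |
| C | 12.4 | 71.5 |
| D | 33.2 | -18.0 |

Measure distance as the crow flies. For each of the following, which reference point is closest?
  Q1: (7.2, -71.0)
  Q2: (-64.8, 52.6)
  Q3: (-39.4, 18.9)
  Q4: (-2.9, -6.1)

Q1→A; Q2→C; Q3→C; Q4→D

Q1 at (7.2, -71.0):
  A: 38.3
  B: 111.2
  C: 142.6
  D: 59.0
  → nearest: A (38.3)
Q2 at (-64.8, 52.6):
  A: 140.4
  B: 157.9
  C: 79.5
  D: 120.8
  → nearest: C (79.5)
Q3 at (-39.4, 18.9):
  A: 98.9
  B: 126.4
  C: 73.8
  D: 81.4
  → nearest: C (73.8)
Q4 at (-2.9, -6.1):
  A: 55.1
  B: 90.3
  C: 79.1
  D: 38.0
  → nearest: D (38.0)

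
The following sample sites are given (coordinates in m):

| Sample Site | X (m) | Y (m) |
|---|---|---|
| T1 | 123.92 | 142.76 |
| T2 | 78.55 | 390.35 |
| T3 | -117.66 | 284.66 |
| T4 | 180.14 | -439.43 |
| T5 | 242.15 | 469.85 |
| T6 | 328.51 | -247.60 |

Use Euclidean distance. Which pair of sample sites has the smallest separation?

T2 and T5

Pairwise distances:
T1–T2: 251.71 m
T1–T3: 280.17 m
T1–T4: 584.90 m
T1–T5: 347.80 m
T1–T6: 440.72 m
T2–T3: 222.86 m
T2–T4: 835.98 m
T2–T5: 181.89 m
T2–T6: 685.17 m
T3–T4: 782.94 m
T3–T5: 404.67 m
T3–T6: 694.53 m
T4–T5: 911.39 m
T4–T6: 242.51 m
T5–T6: 722.63 m
Closest pair: T2–T5 at 181.89 m.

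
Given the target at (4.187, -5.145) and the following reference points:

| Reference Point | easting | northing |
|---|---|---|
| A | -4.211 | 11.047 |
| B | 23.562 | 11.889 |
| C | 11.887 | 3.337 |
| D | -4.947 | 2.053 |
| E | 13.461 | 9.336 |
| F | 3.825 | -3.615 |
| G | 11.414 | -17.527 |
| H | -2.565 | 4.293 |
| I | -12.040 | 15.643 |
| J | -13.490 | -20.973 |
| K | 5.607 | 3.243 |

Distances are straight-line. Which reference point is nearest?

Distances from (4.187, -5.145):
A: √((-8.398)² + (16.192)²) = √(70.52640 + 262.18086) = 18.240
B: √((19.375)² + (17.034)²) = √(375.39062 + 290.15716) = 25.798
C: √((7.700)² + (8.482)²) = √(59.29000 + 71.94432) = 11.456
D: √((-9.134)² + (7.198)²) = √(83.42996 + 51.81120) = 11.629
E: √((9.274)² + (14.481)²) = √(86.00708 + 209.69936) = 17.196
F: √((-0.362)² + (1.530)²) = √(0.13104 + 2.34090) = 1.572
G: √((7.227)² + (-12.382)²) = √(52.22953 + 153.31392) = 14.337
H: √((-6.752)² + (9.438)²) = √(45.58950 + 89.07584) = 11.605
I: √((-16.227)² + (20.788)²) = √(263.31553 + 432.14094) = 26.372
J: √((-17.677)² + (-15.828)²) = √(312.47633 + 250.52558) = 23.728
K: √((1.420)² + (8.388)²) = √(2.01640 + 70.35854) = 8.507
Minimum: F at 1.572.

F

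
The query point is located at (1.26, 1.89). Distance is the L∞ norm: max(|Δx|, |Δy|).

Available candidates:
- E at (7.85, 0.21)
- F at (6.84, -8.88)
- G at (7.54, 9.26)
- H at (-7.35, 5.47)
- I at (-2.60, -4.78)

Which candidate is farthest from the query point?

F

Distances from (1.26, 1.89):
E: max(|6.59|, |-1.68|) = 6.59
F: max(|5.58|, |-10.77|) = 10.77
G: max(|6.28|, |7.37|) = 7.37
H: max(|-8.61|, |3.58|) = 8.61
I: max(|-3.86|, |-6.67|) = 6.67
Maximum: F at 10.77.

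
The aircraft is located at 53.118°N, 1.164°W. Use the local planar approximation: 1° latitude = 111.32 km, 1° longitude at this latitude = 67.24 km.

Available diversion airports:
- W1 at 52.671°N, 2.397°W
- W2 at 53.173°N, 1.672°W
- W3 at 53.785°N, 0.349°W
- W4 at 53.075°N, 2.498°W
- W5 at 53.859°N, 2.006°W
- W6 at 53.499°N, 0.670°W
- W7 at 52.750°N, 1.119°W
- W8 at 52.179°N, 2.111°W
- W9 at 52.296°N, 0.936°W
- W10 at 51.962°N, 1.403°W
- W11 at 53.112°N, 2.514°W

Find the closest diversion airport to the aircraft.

Distances from 53.118°N, 1.164°W:
W1: √((-0.447·111.32)² + (-1.233·67.24)²) = √(2476.06158 + 6873.55738) = 96.693 km
W2: √((0.055·111.32)² + (-0.508·67.24)²) = √(37.48623 + 1166.76350) = 34.702 km
W3: √((0.667·111.32)² + (0.815·67.24)²) = √(5513.12784 + 3003.10576) = 92.283 km
W4: √((-0.043·111.32)² + (-1.334·67.24)²) = √(22.91307 + 8045.75991) = 89.826 km
W5: √((0.741·111.32)² + (-0.842·67.24)²) = √(6804.28994 + 3205.38051) = 100.048 km
W6: √((0.381·111.32)² + (0.494·67.24)²) = √(1798.85578 + 1103.33986) = 53.872 km
W7: √((-0.368·111.32)² + (0.045·67.24)²) = √(1678.19349 + 9.15547) = 41.077 km
W8: √((-0.939·111.32)² + (-0.947·67.24)²) = √(10926.41219 + 4054.66863) = 122.397 km
W9: √((-0.822·111.32)² + (0.228·67.24)²) = √(8373.17235 + 235.03098) = 92.780 km
W10: √((-1.156·111.32)² + (-0.239·67.24)²) = √(16560.06601 + 258.25647) = 129.685 km
W11: √((-0.006·111.32)² + (-1.350·67.24)²) = √(0.44612 + 8239.91908) = 90.776 km
Minimum: W2 at 34.702 km.

W2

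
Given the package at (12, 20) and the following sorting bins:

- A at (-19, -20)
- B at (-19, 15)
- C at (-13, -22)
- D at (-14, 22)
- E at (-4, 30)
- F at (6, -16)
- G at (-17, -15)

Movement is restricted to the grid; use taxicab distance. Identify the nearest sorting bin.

Distances from (12, 20):
A: |-31| + |-40| = 31 + 40 = 71
B: |-31| + |-5| = 31 + 5 = 36
C: |-25| + |-42| = 25 + 42 = 67
D: |-26| + |2| = 26 + 2 = 28
E: |-16| + |10| = 16 + 10 = 26
F: |-6| + |-36| = 6 + 36 = 42
G: |-29| + |-35| = 29 + 35 = 64
Minimum: E at 26.

E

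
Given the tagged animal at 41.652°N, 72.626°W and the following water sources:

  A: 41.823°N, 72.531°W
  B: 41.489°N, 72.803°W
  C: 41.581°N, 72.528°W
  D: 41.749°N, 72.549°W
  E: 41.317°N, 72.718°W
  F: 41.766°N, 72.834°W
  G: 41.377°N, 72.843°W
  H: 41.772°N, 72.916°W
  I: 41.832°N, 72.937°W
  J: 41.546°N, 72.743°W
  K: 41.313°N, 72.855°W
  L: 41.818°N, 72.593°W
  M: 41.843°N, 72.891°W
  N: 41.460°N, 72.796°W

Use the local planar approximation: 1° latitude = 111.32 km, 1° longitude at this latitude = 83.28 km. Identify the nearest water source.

C

Distances from 41.652°N, 72.626°W:
A: √((0.171·111.32)² + (0.095·83.28)²) = √(362.35864 + 62.59341) = 20.614 km
B: √((-0.163·111.32)² + (-0.177·83.28)²) = √(329.24683 + 217.28411) = 23.378 km
C: √((-0.071·111.32)² + (0.098·83.28)²) = √(62.46879 + 66.60910) = 11.361 km
D: √((0.097·111.32)² + (0.077·83.28)²) = √(116.59767 + 41.12093) = 12.559 km
E: √((-0.335·111.32)² + (-0.092·83.28)²) = √(1390.70818 + 58.70257) = 38.071 km
F: √((0.114·111.32)² + (-0.208·83.28)²) = √(161.04828 + 300.06000) = 21.473 km
G: √((-0.275·111.32)² + (-0.217·83.28)²) = √(937.15577 + 326.58851) = 35.549 km
H: √((0.120·111.32)² + (-0.290·83.28)²) = √(178.44685 + 583.28046) = 27.599 km
I: √((0.180·111.32)² + (-0.311·83.28)²) = √(401.50541 + 670.81414) = 32.746 km
J: √((-0.106·111.32)² + (-0.117·83.28)²) = √(139.23811 + 94.94086) = 15.303 km
K: √((-0.339·111.32)² + (-0.229·83.28)²) = √(1424.11740 + 363.70762) = 42.283 km
L: √((0.166·111.32)² + (0.033·83.28)²) = √(341.47788 + 7.55282) = 18.682 km
M: √((0.191·111.32)² + (-0.265·83.28)²) = √(452.07775 + 487.04959) = 30.645 km
N: √((-0.192·111.32)² + (-0.170·83.28)²) = √(456.82394 + 200.43764) = 25.637 km
Minimum: C at 11.361 km.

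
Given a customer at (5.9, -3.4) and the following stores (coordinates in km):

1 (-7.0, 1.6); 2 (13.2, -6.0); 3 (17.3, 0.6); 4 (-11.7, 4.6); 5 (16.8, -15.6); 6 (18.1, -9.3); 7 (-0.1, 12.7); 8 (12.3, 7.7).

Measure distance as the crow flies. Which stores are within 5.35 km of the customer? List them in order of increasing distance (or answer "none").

none

Distances from (5.9, -3.4):
1: √((-12.9)² + (5.0)²) = √(166.410 + 25.000) = 13.8 km
2: √((7.3)² + (-2.6)²) = √(53.290 + 6.760) = 7.7 km
3: √((11.4)² + (4.0)²) = √(129.960 + 16.000) = 12.1 km
4: √((-17.6)² + (8.0)²) = √(309.760 + 64.000) = 19.3 km
5: √((10.9)² + (-12.2)²) = √(118.810 + 148.840) = 16.4 km
6: √((12.2)² + (-5.9)²) = √(148.840 + 34.810) = 13.6 km
7: √((-6.0)² + (16.1)²) = √(36.000 + 259.210) = 17.2 km
8: √((6.4)² + (11.1)²) = √(40.960 + 123.210) = 12.8 km
Threshold 5.35 km: none within range.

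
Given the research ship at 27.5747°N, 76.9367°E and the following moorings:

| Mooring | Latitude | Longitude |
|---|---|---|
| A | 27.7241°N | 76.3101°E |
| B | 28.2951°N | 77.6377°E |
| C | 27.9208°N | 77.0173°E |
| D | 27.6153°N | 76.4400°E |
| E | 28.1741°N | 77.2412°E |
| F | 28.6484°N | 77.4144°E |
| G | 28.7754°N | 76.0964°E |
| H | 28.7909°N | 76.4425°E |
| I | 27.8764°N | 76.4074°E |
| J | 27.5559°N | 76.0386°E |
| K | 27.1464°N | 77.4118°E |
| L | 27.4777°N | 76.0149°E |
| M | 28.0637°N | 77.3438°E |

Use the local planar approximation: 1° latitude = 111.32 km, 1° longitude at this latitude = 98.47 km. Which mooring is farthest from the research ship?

Distances from 27.5747°N, 76.9367°E:
A: √((0.1494·111.32)² + (-0.6266·98.47)²) = √(276.597080 + 3807.050668) = 63.9034 km
B: √((0.7204·111.32)² + (0.7010·98.47)²) = √(6431.226477 + 4764.791615) = 105.8112 km
C: √((0.3461·111.32)² + (0.0806·98.47)²) = √(1484.395380 + 62.990921) = 39.3368 km
D: √((0.0406·111.32)² + (-0.4967·98.47)²) = √(20.426712 + 2392.192893) = 49.1184 km
E: √((0.5994·111.32)² + (0.3045·98.47)²) = √(4452.253383 + 899.047152) = 73.1526 km
F: √((1.0737·111.32)² + (0.4777·98.47)²) = √(14286.054466 + 2212.678716) = 128.4474 km
G: √((1.2007·111.32)² + (-0.8403·98.47)²) = √(17865.509927 + 6846.625968) = 157.2009 km
H: √((1.2162·111.32)² + (-0.4942·98.47)²) = √(18329.743746 + 2368.172633) = 143.8677 km
I: √((0.3017·111.32)² + (-0.5293·98.47)²) = √(1127.968615 + 2716.512225) = 62.0039 km
J: √((-0.0188·111.32)² + (-0.8981·98.47)²) = √(4.379879 + 7820.909647) = 88.4607 km
K: √((-0.4283·111.32)² + (0.4751·98.47)²) = √(2273.225631 + 2188.658165) = 66.7973 km
L: √((-0.0970·111.32)² + (-0.9218·98.47)²) = √(116.597668 + 8239.128635) = 91.4097 km
M: √((0.4890·111.32)² + (0.4071·98.47)²) = √(2963.221483 + 1606.978553) = 67.6033 km
Maximum: G at 157.2009 km.

G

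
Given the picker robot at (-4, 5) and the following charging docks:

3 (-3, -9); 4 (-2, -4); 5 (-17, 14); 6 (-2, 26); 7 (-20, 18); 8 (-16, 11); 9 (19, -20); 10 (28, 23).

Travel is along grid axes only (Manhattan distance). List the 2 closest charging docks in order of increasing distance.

4, 3

Distances from (-4, 5):
3: 15
4: 11
5: 22
6: 23
7: 29
8: 18
9: 48
10: 50
Sorted: 4 (11) < 3 (15) < 8 (18) < 5 (22) < …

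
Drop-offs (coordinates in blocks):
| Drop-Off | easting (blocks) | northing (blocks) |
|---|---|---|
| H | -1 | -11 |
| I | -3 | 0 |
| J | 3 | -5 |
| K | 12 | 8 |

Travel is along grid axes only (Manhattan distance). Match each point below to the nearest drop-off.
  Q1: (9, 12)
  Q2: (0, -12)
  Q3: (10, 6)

Q1→K; Q2→H; Q3→K

Q1 at (9, 12):
  H: 33 blocks
  I: 24 blocks
  J: 23 blocks
  K: 7 blocks
  → nearest: K (7 blocks)
Q2 at (0, -12):
  H: 2 blocks
  I: 15 blocks
  J: 10 blocks
  K: 32 blocks
  → nearest: H (2 blocks)
Q3 at (10, 6):
  H: 28 blocks
  I: 19 blocks
  J: 18 blocks
  K: 4 blocks
  → nearest: K (4 blocks)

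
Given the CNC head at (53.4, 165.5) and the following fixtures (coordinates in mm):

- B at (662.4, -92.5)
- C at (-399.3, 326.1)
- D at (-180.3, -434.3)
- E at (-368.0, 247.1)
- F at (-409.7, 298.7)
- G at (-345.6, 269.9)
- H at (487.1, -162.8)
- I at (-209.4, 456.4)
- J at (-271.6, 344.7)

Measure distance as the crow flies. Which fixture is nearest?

Distances from (53.4, 165.5):
B: 661.4 mm
C: 480.3 mm
D: 643.7 mm
E: 429.2 mm
F: 481.9 mm
G: 412.4 mm
H: 543.9 mm
I: 392.0 mm
J: 371.1 mm
Minimum: J at 371.1 mm.

J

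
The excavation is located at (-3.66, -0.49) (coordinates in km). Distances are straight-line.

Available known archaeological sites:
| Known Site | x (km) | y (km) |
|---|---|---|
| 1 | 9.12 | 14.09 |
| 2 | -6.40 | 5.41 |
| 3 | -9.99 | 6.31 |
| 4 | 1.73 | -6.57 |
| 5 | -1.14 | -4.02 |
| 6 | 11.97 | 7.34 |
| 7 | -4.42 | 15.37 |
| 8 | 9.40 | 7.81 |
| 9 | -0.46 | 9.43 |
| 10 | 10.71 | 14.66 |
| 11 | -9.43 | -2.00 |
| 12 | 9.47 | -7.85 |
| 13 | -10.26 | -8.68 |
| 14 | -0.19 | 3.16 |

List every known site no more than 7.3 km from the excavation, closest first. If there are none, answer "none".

Distances from (-3.66, -0.49):
1: √((12.78)² + (14.58)²) = √(163.3284 + 212.5764) = 19.39 km
2: √((-2.74)² + (5.90)²) = √(7.5076 + 34.8100) = 6.51 km
3: √((-6.33)² + (6.80)²) = √(40.0689 + 46.2400) = 9.29 km
4: √((5.39)² + (-6.08)²) = √(29.0521 + 36.9664) = 8.13 km
5: √((2.52)² + (-3.53)²) = √(6.3504 + 12.4609) = 4.34 km
6: √((15.63)² + (7.83)²) = √(244.2969 + 61.3089) = 17.48 km
7: √((-0.76)² + (15.86)²) = √(0.5776 + 251.5396) = 15.88 km
8: √((13.06)² + (8.30)²) = √(170.5636 + 68.8900) = 15.47 km
9: √((3.20)² + (9.92)²) = √(10.2400 + 98.4064) = 10.42 km
10: √((14.37)² + (15.15)²) = √(206.4969 + 229.5225) = 20.88 km
11: √((-5.77)² + (-1.51)²) = √(33.2929 + 2.2801) = 5.96 km
12: √((13.13)² + (-7.36)²) = √(172.3969 + 54.1696) = 15.05 km
13: √((-6.60)² + (-8.19)²) = √(43.5600 + 67.0761) = 10.52 km
14: √((3.47)² + (3.65)²) = √(12.0409 + 13.3225) = 5.04 km
Threshold 7.3 km: 5 (4.34 km), 14 (5.04 km), 11 (5.96 km), 2 (6.51 km) are within range.

5, 14, 11, 2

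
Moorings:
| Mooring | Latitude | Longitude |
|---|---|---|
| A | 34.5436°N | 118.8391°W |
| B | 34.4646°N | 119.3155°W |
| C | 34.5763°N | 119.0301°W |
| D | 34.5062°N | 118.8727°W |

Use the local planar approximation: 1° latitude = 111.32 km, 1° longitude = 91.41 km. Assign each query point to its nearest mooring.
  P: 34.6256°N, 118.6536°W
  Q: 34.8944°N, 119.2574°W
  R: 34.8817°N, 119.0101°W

P→A; Q→C; R→C

P at 34.6256°N, 118.6536°W:
  A: √((-0.0820·111.32)² + (-0.1855·91.41)²) = √(83.324765 + 287.524757) = 19.2575 km
  B: √((-0.1610·111.32)² + (-0.6619·91.41)²) = √(321.216723 + 3660.767777) = 63.1030 km
  C: √((-0.0493·111.32)² + (-0.3765·91.41)²) = √(30.118978 + 1184.451764) = 34.8507 km
  D: √((-0.1194·111.32)² + (-0.2191·91.41)²) = √(176.666843 + 401.118020) = 24.0372 km
  → nearest: A (19.2575 km)
Q at 34.8944°N, 119.2574°W:
  A: √((-0.3508·111.32)² + (0.4183·91.41)²) = √(1524.984975 + 1462.053104) = 54.6538 km
  B: √((-0.4298·111.32)² + (-0.0581·91.41)²) = √(2289.176177 + 28.205882) = 48.1392 km
  C: √((-0.3181·111.32)² + (0.2273·91.41)²) = √(1253.931272 + 431.704215) = 41.0565 km
  D: √((-0.3882·111.32)² + (0.3847·91.41)²) = √(1867.486442 + 1236.607256) = 55.7144 km
  → nearest: C (41.0565 km)
R at 34.8817°N, 119.0101°W:
  A: √((-0.3381·111.32)² + (0.1710·91.41)²) = √(1416.565749 + 244.331600) = 40.7541 km
  B: √((-0.4171·111.32)² + (-0.3054·91.41)²) = √(2155.890878 + 779.337337) = 54.1777 km
  C: √((-0.3054·111.32)² + (-0.0200·91.41)²) = √(1155.804712 + 3.342315) = 34.0462 km
  D: √((-0.3755·111.32)² + (0.1374·91.41)²) = √(1747.295176 + 157.746918) = 43.6468 km
  → nearest: C (34.0462 km)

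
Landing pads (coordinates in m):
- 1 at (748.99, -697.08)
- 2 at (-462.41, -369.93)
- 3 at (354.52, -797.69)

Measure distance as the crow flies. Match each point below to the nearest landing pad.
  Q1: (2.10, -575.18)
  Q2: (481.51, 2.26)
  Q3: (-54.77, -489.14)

Q1→3; Q2→1; Q3→2

Q1 at (2.10, -575.18):
  1: √((746.89)² + (-121.90)²) = √(557844.6721 + 14859.6100) = 756.77 m
  2: √((-464.51)² + (205.25)²) = √(215769.5401 + 42127.5625) = 507.84 m
  3: √((352.42)² + (-222.51)²) = √(124199.8564 + 49510.7001) = 416.79 m
  → nearest: 3 (416.79 m)
Q2 at (481.51, 2.26):
  1: √((267.48)² + (-699.34)²) = √(71545.5504 + 489076.4356) = 748.75 m
  2: √((-943.92)² + (-372.19)²) = √(890984.9664 + 138525.3961) = 1014.65 m
  3: √((-126.99)² + (-799.95)²) = √(16126.4601 + 639920.0025) = 809.97 m
  → nearest: 1 (748.75 m)
Q3 at (-54.77, -489.14):
  1: √((803.76)² + (-207.94)²) = √(646030.1376 + 43239.0436) = 830.22 m
  2: √((-407.64)² + (119.21)²) = √(166170.3696 + 14211.0241) = 424.71 m
  3: √((409.29)² + (-308.55)²) = √(167518.3041 + 95203.1025) = 512.56 m
  → nearest: 2 (424.71 m)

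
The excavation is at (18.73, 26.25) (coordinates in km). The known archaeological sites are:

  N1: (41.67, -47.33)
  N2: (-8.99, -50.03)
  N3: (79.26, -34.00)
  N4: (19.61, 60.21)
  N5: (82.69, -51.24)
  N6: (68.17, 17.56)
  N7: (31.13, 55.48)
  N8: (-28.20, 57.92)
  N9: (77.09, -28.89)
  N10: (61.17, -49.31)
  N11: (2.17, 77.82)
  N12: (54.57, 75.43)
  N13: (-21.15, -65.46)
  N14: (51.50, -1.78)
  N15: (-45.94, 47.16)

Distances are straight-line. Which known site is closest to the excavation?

Distances from (18.73, 26.25):
N1: 77.07 km
N2: 81.16 km
N3: 85.40 km
N4: 33.97 km
N5: 100.48 km
N6: 50.20 km
N7: 31.75 km
N8: 56.62 km
N9: 80.29 km
N10: 86.66 km
N11: 54.16 km
N12: 60.85 km
N13: 100.01 km
N14: 43.12 km
N15: 67.97 km
Minimum: N7 at 31.75 km.

N7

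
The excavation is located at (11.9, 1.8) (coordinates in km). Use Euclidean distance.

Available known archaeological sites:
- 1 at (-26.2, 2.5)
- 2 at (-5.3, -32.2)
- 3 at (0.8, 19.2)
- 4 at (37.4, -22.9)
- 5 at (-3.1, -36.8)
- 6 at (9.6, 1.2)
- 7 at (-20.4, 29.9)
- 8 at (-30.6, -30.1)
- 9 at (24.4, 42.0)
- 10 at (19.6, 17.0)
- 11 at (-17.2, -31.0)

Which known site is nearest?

Distances from (11.9, 1.8):
1: 38.11 km
2: 38.10 km
3: 20.64 km
4: 35.50 km
5: 41.41 km
6: 2.38 km
7: 42.81 km
8: 53.14 km
9: 42.10 km
10: 17.04 km
11: 43.85 km
Minimum: 6 at 2.38 km.

6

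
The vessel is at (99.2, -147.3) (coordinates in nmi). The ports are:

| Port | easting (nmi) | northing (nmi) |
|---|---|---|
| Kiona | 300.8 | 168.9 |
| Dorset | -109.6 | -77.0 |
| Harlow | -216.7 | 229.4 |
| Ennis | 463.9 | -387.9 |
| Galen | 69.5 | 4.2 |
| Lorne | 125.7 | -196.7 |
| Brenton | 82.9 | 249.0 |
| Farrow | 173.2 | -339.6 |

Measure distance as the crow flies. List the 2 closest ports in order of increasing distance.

Distances from (99.2, -147.3):
Kiona: √((201.6)² + (316.2)²) = √(40642.560 + 99982.440) = 375.0 nmi
Dorset: √((-208.8)² + (70.3)²) = √(43597.440 + 4942.090) = 220.3 nmi
Harlow: √((-315.9)² + (376.7)²) = √(99792.810 + 141902.890) = 491.6 nmi
Ennis: √((364.7)² + (-240.6)²) = √(133006.090 + 57888.360) = 436.9 nmi
Galen: √((-29.7)² + (151.5)²) = √(882.090 + 22952.250) = 154.4 nmi
Lorne: √((26.5)² + (-49.4)²) = √(702.250 + 2440.360) = 56.1 nmi
Brenton: √((-16.3)² + (396.3)²) = √(265.690 + 157053.690) = 396.6 nmi
Farrow: √((74.0)² + (-192.3)²) = √(5476.000 + 36979.290) = 206.0 nmi
Sorted: Lorne (56.1 nmi) < Galen (154.4 nmi) < Farrow (206.0 nmi) < Dorset (220.3 nmi) < …

Lorne, Galen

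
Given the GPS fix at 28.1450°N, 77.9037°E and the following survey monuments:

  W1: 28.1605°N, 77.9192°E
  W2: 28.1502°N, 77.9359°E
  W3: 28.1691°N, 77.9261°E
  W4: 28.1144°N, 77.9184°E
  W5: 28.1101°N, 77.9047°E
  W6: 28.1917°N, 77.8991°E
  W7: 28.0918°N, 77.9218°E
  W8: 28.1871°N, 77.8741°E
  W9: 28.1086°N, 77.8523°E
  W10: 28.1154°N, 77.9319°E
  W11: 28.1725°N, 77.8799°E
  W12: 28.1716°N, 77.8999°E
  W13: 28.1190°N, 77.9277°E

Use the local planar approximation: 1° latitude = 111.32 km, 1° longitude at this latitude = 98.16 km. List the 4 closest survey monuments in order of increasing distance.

W1, W12, W2, W3

Distances from 28.1450°N, 77.9037°E:
W1: √((0.0155·111.32)² + (0.0155·98.16)²) = √(2.977212 + 2.314901) = 2.3005 km
W2: √((0.0052·111.32)² + (0.0322·98.16)²) = √(0.335084 + 9.990353) = 3.2133 km
W3: √((0.0241·111.32)² + (0.0224·98.16)²) = √(7.197480 + 4.834651) = 3.4687 km
W4: √((-0.0306·111.32)² + (0.0147·98.16)²) = √(11.603506 + 2.082110) = 3.6994 km
W5: √((-0.0349·111.32)² + (0.0010·98.16)²) = √(15.093753 + 0.009635) = 3.8863 km
W6: √((0.0467·111.32)² + (-0.0046·98.16)²) = √(27.025899 + 0.203885) = 5.2182 km
W7: √((-0.0532·111.32)² + (0.0181·98.16)²) = √(35.072737 + 3.156649) = 6.1830 km
W8: √((0.0421·111.32)² + (-0.0296·98.16)²) = √(21.963957 + 8.442139) = 5.5142 km
W9: √((-0.0364·111.32)² + (-0.0514·98.16)²) = √(16.419093 + 25.456303) = 6.4711 km
W10: √((-0.0296·111.32)² + (0.0282·98.16)²) = √(10.857499 + 7.662444) = 4.3035 km
W11: √((0.0275·111.32)² + (-0.0238·98.16)²) = √(9.371558 + 5.457868) = 3.8509 km
W12: √((0.0266·111.32)² + (-0.0038·98.16)²) = √(8.768184 + 0.139135) = 2.9845 km
W13: √((-0.0260·111.32)² + (0.0240·98.16)²) = √(8.377088 + 5.549982) = 3.7319 km
Sorted: W1 (2.3005 km) < W12 (2.9845 km) < W2 (3.2133 km) < W3 (3.4687 km) < W4 (3.6994 km) < W13 (3.7319 km) < …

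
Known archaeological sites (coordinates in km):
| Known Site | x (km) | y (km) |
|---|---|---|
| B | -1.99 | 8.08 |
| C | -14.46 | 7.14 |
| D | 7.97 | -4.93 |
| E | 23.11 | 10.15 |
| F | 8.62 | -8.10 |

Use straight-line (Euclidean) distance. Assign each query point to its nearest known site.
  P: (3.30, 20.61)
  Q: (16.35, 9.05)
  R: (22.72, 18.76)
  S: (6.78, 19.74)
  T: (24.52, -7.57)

P at (3.30, 20.61):
  B: √((-5.29)² + (-12.53)²) = √(27.98410 + 157.00090) = 13.601 km
  C: √((-17.76)² + (-13.47)²) = √(315.41760 + 181.44090) = 22.290 km
  D: √((4.67)² + (-25.54)²) = √(21.80890 + 652.29160) = 25.963 km
  E: √((19.81)² + (-10.46)²) = √(392.43610 + 109.41160) = 22.402 km
  F: √((5.32)² + (-28.71)²) = √(28.30240 + 824.26410) = 29.199 km
  → nearest: B (13.601 km)
Q at (16.35, 9.05):
  B: √((-18.34)² + (-0.97)²) = √(336.35560 + 0.94090) = 18.366 km
  C: √((-30.81)² + (-1.91)²) = √(949.25610 + 3.64810) = 30.869 km
  D: √((-8.38)² + (-13.98)²) = √(70.22440 + 195.44040) = 16.299 km
  E: √((6.76)² + (1.10)²) = √(45.69760 + 1.21000) = 6.849 km
  F: √((-7.73)² + (-17.15)²) = √(59.75290 + 294.12250) = 18.812 km
  → nearest: E (6.849 km)
R at (22.72, 18.76):
  B: √((-24.71)² + (-10.68)²) = √(610.58410 + 114.06240) = 26.919 km
  C: √((-37.18)² + (-11.62)²) = √(1382.35240 + 135.02440) = 38.954 km
  D: √((-14.75)² + (-23.69)²) = √(217.56250 + 561.21610) = 27.907 km
  E: √((0.39)² + (-8.61)²) = √(0.15210 + 74.13210) = 8.619 km
  F: √((-14.10)² + (-26.86)²) = √(198.81000 + 721.45960) = 30.336 km
  → nearest: E (8.619 km)
S at (6.78, 19.74):
  B: √((-8.77)² + (-11.66)²) = √(76.91290 + 135.95560) = 14.590 km
  C: √((-21.24)² + (-12.60)²) = √(451.13760 + 158.76000) = 24.696 km
  D: √((1.19)² + (-24.67)²) = √(1.41610 + 608.60890) = 24.699 km
  E: √((16.33)² + (-9.59)²) = √(266.66890 + 91.96810) = 18.938 km
  F: √((1.84)² + (-27.84)²) = √(3.38560 + 775.06560) = 27.901 km
  → nearest: B (14.590 km)
T at (24.52, -7.57):
  B: √((-26.51)² + (15.65)²) = √(702.78010 + 244.92250) = 30.785 km
  C: √((-38.98)² + (14.71)²) = √(1519.44040 + 216.38410) = 41.663 km
  D: √((-16.55)² + (2.64)²) = √(273.90250 + 6.96960) = 16.759 km
  E: √((-1.41)² + (17.72)²) = √(1.98810 + 313.99840) = 17.776 km
  F: √((-15.90)² + (-0.53)²) = √(252.81000 + 0.28090) = 15.909 km
  → nearest: F (15.909 km)

P→B; Q→E; R→E; S→B; T→F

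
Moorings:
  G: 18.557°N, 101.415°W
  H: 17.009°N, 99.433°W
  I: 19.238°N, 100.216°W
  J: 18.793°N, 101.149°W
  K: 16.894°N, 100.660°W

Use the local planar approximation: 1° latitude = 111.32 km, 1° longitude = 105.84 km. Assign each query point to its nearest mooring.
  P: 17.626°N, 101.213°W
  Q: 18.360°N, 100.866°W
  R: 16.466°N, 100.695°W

P→K; Q→J; R→K

P at 17.626°N, 101.213°W:
  G: 105.821 km
  H: 200.525 km
  I: 208.174 km
  J: 130.087 km
  K: 100.328 km
  → nearest: K (100.328 km)
Q at 18.360°N, 100.866°W:
  G: 62.107 km
  H: 213.592 km
  I: 119.523 km
  J: 56.750 km
  K: 164.645 km
  → nearest: J (56.750 km)
R at 16.466°N, 100.695°W:
  G: 244.927 km
  H: 146.611 km
  I: 312.716 km
  J: 263.461 km
  K: 47.789 km
  → nearest: K (47.789 km)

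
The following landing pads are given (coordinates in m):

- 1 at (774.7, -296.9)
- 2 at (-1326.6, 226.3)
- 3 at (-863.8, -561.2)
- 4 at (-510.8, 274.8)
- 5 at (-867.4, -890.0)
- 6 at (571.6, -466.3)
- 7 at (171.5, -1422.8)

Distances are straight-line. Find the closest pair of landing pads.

Pairwise distances:
1–6: 264.5 m
3–5: 328.8 m
2–4: 817.2 m
3–4: 907.5 m
2–3: 913.4 m
6–7: 1036.8 m
5–7: 1167.6 m
2–5: 1207.1 m
4–5: 1218.2 m
1–7: 1277.3 m
4–6: 1311.8 m
3–7: 1346.9 m
1–4: 1406.9 m
3–6: 1438.5 m
5–6: 1500.1 m
1–3: 1659.7 m
1–5: 1745.9 m
4–7: 1829.6 m
2–6: 2020.6 m
1–2: 2165.5 m
2–7: 2228.0 m
Closest pair: 1–6 at 264.5 m.

1 and 6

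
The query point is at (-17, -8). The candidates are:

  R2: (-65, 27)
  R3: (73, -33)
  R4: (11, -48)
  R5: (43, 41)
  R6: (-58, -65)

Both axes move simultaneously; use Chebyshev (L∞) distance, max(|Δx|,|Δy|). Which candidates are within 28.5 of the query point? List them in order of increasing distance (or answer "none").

Distances from (-17, -8):
R2: 48
R3: 90
R4: 40
R5: 60
R6: 57
Threshold 28.5: none within range.

none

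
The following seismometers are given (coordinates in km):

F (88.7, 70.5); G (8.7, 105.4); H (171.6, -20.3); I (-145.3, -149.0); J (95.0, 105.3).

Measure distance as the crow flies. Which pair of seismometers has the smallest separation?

Pairwise distances:
F–G: 87.3 km
F–H: 123.0 km
F–I: 320.8 km
F–J: 35.4 km
G–H: 205.8 km
G–I: 297.4 km
G–J: 86.3 km
H–I: 342.0 km
H–J: 147.1 km
I–J: 349.9 km
Closest pair: F–J at 35.4 km.

F and J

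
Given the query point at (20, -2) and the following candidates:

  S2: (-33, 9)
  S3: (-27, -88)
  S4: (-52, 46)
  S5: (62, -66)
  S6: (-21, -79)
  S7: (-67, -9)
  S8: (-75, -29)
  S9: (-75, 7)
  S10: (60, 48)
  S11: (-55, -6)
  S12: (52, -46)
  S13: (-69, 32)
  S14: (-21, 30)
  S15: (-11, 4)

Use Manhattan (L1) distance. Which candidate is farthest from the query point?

S3

Distances from (20, -2):
S2: |-53| + |11| = 53 + 11 = 64
S3: |-47| + |-86| = 47 + 86 = 133
S4: |-72| + |48| = 72 + 48 = 120
S5: |42| + |-64| = 42 + 64 = 106
S6: |-41| + |-77| = 41 + 77 = 118
S7: |-87| + |-7| = 87 + 7 = 94
S8: |-95| + |-27| = 95 + 27 = 122
S9: |-95| + |9| = 95 + 9 = 104
S10: |40| + |50| = 40 + 50 = 90
S11: |-75| + |-4| = 75 + 4 = 79
S12: |32| + |-44| = 32 + 44 = 76
S13: |-89| + |34| = 89 + 34 = 123
S14: |-41| + |32| = 41 + 32 = 73
S15: |-31| + |6| = 31 + 6 = 37
Maximum: S3 at 133.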